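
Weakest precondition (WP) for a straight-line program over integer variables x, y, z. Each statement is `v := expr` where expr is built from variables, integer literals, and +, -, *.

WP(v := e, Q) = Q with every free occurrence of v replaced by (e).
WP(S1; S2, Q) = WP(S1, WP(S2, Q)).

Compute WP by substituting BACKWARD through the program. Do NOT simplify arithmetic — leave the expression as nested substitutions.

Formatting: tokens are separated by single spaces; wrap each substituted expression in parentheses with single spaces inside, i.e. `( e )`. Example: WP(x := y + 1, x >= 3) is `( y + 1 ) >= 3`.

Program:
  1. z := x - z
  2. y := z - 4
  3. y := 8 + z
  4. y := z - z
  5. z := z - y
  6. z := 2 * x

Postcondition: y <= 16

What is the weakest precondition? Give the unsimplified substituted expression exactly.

post: y <= 16
stmt 6: z := 2 * x  -- replace 0 occurrence(s) of z with (2 * x)
  => y <= 16
stmt 5: z := z - y  -- replace 0 occurrence(s) of z with (z - y)
  => y <= 16
stmt 4: y := z - z  -- replace 1 occurrence(s) of y with (z - z)
  => ( z - z ) <= 16
stmt 3: y := 8 + z  -- replace 0 occurrence(s) of y with (8 + z)
  => ( z - z ) <= 16
stmt 2: y := z - 4  -- replace 0 occurrence(s) of y with (z - 4)
  => ( z - z ) <= 16
stmt 1: z := x - z  -- replace 2 occurrence(s) of z with (x - z)
  => ( ( x - z ) - ( x - z ) ) <= 16

Answer: ( ( x - z ) - ( x - z ) ) <= 16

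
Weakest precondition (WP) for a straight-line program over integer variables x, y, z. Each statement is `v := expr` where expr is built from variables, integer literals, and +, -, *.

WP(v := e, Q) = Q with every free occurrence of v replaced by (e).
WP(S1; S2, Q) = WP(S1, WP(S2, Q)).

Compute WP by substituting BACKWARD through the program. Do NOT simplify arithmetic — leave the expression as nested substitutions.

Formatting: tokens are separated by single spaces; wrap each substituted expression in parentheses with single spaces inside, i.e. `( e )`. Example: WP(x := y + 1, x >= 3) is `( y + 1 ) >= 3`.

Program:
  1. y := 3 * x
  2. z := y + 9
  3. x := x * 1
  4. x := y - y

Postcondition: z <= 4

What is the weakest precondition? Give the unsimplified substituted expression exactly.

post: z <= 4
stmt 4: x := y - y  -- replace 0 occurrence(s) of x with (y - y)
  => z <= 4
stmt 3: x := x * 1  -- replace 0 occurrence(s) of x with (x * 1)
  => z <= 4
stmt 2: z := y + 9  -- replace 1 occurrence(s) of z with (y + 9)
  => ( y + 9 ) <= 4
stmt 1: y := 3 * x  -- replace 1 occurrence(s) of y with (3 * x)
  => ( ( 3 * x ) + 9 ) <= 4

Answer: ( ( 3 * x ) + 9 ) <= 4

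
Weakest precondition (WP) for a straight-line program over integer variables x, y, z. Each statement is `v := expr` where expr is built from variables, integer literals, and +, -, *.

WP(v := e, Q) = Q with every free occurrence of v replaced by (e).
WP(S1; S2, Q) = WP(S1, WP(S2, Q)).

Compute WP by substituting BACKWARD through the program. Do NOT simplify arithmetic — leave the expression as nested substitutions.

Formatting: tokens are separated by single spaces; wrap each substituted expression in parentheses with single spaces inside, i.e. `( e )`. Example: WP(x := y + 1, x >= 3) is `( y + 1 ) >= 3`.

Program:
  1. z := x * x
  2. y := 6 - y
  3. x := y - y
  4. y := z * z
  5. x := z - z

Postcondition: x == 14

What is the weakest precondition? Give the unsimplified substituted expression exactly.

post: x == 14
stmt 5: x := z - z  -- replace 1 occurrence(s) of x with (z - z)
  => ( z - z ) == 14
stmt 4: y := z * z  -- replace 0 occurrence(s) of y with (z * z)
  => ( z - z ) == 14
stmt 3: x := y - y  -- replace 0 occurrence(s) of x with (y - y)
  => ( z - z ) == 14
stmt 2: y := 6 - y  -- replace 0 occurrence(s) of y with (6 - y)
  => ( z - z ) == 14
stmt 1: z := x * x  -- replace 2 occurrence(s) of z with (x * x)
  => ( ( x * x ) - ( x * x ) ) == 14

Answer: ( ( x * x ) - ( x * x ) ) == 14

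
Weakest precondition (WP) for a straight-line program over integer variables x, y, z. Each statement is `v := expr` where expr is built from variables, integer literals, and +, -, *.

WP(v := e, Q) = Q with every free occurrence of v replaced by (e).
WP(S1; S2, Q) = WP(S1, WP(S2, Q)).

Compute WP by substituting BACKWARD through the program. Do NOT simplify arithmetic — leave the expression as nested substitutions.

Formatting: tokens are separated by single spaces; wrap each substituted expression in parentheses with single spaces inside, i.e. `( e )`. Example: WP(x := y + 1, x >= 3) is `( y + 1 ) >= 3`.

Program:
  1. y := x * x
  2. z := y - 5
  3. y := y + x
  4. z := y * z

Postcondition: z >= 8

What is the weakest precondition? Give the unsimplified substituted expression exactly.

post: z >= 8
stmt 4: z := y * z  -- replace 1 occurrence(s) of z with (y * z)
  => ( y * z ) >= 8
stmt 3: y := y + x  -- replace 1 occurrence(s) of y with (y + x)
  => ( ( y + x ) * z ) >= 8
stmt 2: z := y - 5  -- replace 1 occurrence(s) of z with (y - 5)
  => ( ( y + x ) * ( y - 5 ) ) >= 8
stmt 1: y := x * x  -- replace 2 occurrence(s) of y with (x * x)
  => ( ( ( x * x ) + x ) * ( ( x * x ) - 5 ) ) >= 8

Answer: ( ( ( x * x ) + x ) * ( ( x * x ) - 5 ) ) >= 8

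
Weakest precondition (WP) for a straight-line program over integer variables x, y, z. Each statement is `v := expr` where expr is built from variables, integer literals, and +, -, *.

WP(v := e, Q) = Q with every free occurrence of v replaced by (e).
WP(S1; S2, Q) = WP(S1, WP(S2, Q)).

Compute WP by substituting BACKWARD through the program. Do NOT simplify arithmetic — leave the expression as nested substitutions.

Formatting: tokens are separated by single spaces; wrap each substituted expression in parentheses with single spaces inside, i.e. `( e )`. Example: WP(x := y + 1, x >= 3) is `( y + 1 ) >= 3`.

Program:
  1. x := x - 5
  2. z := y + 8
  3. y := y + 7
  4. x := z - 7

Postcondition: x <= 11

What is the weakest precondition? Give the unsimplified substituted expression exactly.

Answer: ( ( y + 8 ) - 7 ) <= 11

Derivation:
post: x <= 11
stmt 4: x := z - 7  -- replace 1 occurrence(s) of x with (z - 7)
  => ( z - 7 ) <= 11
stmt 3: y := y + 7  -- replace 0 occurrence(s) of y with (y + 7)
  => ( z - 7 ) <= 11
stmt 2: z := y + 8  -- replace 1 occurrence(s) of z with (y + 8)
  => ( ( y + 8 ) - 7 ) <= 11
stmt 1: x := x - 5  -- replace 0 occurrence(s) of x with (x - 5)
  => ( ( y + 8 ) - 7 ) <= 11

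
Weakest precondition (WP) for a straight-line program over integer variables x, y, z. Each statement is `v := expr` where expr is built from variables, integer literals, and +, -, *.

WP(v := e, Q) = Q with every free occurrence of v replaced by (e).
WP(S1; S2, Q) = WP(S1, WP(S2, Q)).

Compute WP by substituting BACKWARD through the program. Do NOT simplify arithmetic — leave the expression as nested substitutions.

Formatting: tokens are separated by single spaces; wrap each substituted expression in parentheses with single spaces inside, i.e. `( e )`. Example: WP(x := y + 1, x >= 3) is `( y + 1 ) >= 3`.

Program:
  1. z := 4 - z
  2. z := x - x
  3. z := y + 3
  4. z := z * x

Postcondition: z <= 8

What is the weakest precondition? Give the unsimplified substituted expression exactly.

Answer: ( ( y + 3 ) * x ) <= 8

Derivation:
post: z <= 8
stmt 4: z := z * x  -- replace 1 occurrence(s) of z with (z * x)
  => ( z * x ) <= 8
stmt 3: z := y + 3  -- replace 1 occurrence(s) of z with (y + 3)
  => ( ( y + 3 ) * x ) <= 8
stmt 2: z := x - x  -- replace 0 occurrence(s) of z with (x - x)
  => ( ( y + 3 ) * x ) <= 8
stmt 1: z := 4 - z  -- replace 0 occurrence(s) of z with (4 - z)
  => ( ( y + 3 ) * x ) <= 8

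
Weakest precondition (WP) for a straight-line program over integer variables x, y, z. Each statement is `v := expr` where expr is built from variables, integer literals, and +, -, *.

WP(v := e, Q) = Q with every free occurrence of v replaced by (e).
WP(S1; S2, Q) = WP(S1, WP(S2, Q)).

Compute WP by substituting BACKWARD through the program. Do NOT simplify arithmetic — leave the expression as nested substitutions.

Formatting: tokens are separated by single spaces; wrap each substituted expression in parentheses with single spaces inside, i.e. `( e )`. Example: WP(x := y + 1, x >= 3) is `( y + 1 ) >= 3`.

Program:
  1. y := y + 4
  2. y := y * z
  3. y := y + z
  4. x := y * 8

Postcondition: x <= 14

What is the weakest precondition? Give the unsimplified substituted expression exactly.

post: x <= 14
stmt 4: x := y * 8  -- replace 1 occurrence(s) of x with (y * 8)
  => ( y * 8 ) <= 14
stmt 3: y := y + z  -- replace 1 occurrence(s) of y with (y + z)
  => ( ( y + z ) * 8 ) <= 14
stmt 2: y := y * z  -- replace 1 occurrence(s) of y with (y * z)
  => ( ( ( y * z ) + z ) * 8 ) <= 14
stmt 1: y := y + 4  -- replace 1 occurrence(s) of y with (y + 4)
  => ( ( ( ( y + 4 ) * z ) + z ) * 8 ) <= 14

Answer: ( ( ( ( y + 4 ) * z ) + z ) * 8 ) <= 14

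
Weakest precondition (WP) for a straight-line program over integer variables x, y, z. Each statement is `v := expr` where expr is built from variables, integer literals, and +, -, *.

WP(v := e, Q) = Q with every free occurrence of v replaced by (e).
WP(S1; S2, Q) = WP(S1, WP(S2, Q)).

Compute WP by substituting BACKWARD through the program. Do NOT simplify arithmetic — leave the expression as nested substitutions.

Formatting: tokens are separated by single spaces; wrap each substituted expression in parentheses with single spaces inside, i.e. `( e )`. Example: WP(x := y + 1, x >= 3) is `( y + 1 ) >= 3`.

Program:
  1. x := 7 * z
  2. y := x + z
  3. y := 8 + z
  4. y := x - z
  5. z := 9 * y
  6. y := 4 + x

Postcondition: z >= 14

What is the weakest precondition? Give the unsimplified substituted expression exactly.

post: z >= 14
stmt 6: y := 4 + x  -- replace 0 occurrence(s) of y with (4 + x)
  => z >= 14
stmt 5: z := 9 * y  -- replace 1 occurrence(s) of z with (9 * y)
  => ( 9 * y ) >= 14
stmt 4: y := x - z  -- replace 1 occurrence(s) of y with (x - z)
  => ( 9 * ( x - z ) ) >= 14
stmt 3: y := 8 + z  -- replace 0 occurrence(s) of y with (8 + z)
  => ( 9 * ( x - z ) ) >= 14
stmt 2: y := x + z  -- replace 0 occurrence(s) of y with (x + z)
  => ( 9 * ( x - z ) ) >= 14
stmt 1: x := 7 * z  -- replace 1 occurrence(s) of x with (7 * z)
  => ( 9 * ( ( 7 * z ) - z ) ) >= 14

Answer: ( 9 * ( ( 7 * z ) - z ) ) >= 14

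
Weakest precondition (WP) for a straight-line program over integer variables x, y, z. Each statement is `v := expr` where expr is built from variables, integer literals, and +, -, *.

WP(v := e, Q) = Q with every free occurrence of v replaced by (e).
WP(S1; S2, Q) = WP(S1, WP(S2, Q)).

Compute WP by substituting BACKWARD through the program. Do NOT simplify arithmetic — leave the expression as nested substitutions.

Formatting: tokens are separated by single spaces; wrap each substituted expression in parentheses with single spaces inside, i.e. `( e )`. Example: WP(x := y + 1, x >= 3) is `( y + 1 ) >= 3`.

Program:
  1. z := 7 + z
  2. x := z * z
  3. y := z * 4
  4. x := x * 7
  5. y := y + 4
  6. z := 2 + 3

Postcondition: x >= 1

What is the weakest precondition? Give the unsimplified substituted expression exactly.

Answer: ( ( ( 7 + z ) * ( 7 + z ) ) * 7 ) >= 1

Derivation:
post: x >= 1
stmt 6: z := 2 + 3  -- replace 0 occurrence(s) of z with (2 + 3)
  => x >= 1
stmt 5: y := y + 4  -- replace 0 occurrence(s) of y with (y + 4)
  => x >= 1
stmt 4: x := x * 7  -- replace 1 occurrence(s) of x with (x * 7)
  => ( x * 7 ) >= 1
stmt 3: y := z * 4  -- replace 0 occurrence(s) of y with (z * 4)
  => ( x * 7 ) >= 1
stmt 2: x := z * z  -- replace 1 occurrence(s) of x with (z * z)
  => ( ( z * z ) * 7 ) >= 1
stmt 1: z := 7 + z  -- replace 2 occurrence(s) of z with (7 + z)
  => ( ( ( 7 + z ) * ( 7 + z ) ) * 7 ) >= 1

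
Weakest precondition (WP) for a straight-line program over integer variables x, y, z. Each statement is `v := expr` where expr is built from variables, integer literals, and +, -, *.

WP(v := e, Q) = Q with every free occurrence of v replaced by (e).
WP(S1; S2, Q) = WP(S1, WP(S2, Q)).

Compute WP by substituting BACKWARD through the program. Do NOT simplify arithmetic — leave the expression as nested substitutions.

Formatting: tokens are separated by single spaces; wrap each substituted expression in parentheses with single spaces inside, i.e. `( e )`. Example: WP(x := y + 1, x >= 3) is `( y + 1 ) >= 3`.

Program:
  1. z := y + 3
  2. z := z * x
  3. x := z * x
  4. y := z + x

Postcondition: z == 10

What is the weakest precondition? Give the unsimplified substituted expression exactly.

Answer: ( ( y + 3 ) * x ) == 10

Derivation:
post: z == 10
stmt 4: y := z + x  -- replace 0 occurrence(s) of y with (z + x)
  => z == 10
stmt 3: x := z * x  -- replace 0 occurrence(s) of x with (z * x)
  => z == 10
stmt 2: z := z * x  -- replace 1 occurrence(s) of z with (z * x)
  => ( z * x ) == 10
stmt 1: z := y + 3  -- replace 1 occurrence(s) of z with (y + 3)
  => ( ( y + 3 ) * x ) == 10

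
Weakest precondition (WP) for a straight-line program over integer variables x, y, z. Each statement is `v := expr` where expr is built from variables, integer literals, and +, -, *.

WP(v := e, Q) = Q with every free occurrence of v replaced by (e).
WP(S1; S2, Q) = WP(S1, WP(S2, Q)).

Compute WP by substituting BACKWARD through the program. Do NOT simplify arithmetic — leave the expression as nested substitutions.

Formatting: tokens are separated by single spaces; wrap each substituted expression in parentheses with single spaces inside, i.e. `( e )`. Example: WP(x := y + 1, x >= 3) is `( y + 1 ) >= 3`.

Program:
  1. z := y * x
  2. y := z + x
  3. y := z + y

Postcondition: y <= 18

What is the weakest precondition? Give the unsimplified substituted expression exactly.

post: y <= 18
stmt 3: y := z + y  -- replace 1 occurrence(s) of y with (z + y)
  => ( z + y ) <= 18
stmt 2: y := z + x  -- replace 1 occurrence(s) of y with (z + x)
  => ( z + ( z + x ) ) <= 18
stmt 1: z := y * x  -- replace 2 occurrence(s) of z with (y * x)
  => ( ( y * x ) + ( ( y * x ) + x ) ) <= 18

Answer: ( ( y * x ) + ( ( y * x ) + x ) ) <= 18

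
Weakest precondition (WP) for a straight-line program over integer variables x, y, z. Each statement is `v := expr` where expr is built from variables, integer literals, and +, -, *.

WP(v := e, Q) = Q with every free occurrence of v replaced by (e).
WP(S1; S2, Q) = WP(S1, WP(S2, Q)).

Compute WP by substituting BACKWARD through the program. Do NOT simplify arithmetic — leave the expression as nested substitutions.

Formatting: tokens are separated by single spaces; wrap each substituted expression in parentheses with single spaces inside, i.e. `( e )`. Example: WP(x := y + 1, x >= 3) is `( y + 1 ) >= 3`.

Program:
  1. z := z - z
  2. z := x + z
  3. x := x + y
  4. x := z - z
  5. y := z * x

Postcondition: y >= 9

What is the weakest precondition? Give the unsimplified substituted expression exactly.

Answer: ( ( x + ( z - z ) ) * ( ( x + ( z - z ) ) - ( x + ( z - z ) ) ) ) >= 9

Derivation:
post: y >= 9
stmt 5: y := z * x  -- replace 1 occurrence(s) of y with (z * x)
  => ( z * x ) >= 9
stmt 4: x := z - z  -- replace 1 occurrence(s) of x with (z - z)
  => ( z * ( z - z ) ) >= 9
stmt 3: x := x + y  -- replace 0 occurrence(s) of x with (x + y)
  => ( z * ( z - z ) ) >= 9
stmt 2: z := x + z  -- replace 3 occurrence(s) of z with (x + z)
  => ( ( x + z ) * ( ( x + z ) - ( x + z ) ) ) >= 9
stmt 1: z := z - z  -- replace 3 occurrence(s) of z with (z - z)
  => ( ( x + ( z - z ) ) * ( ( x + ( z - z ) ) - ( x + ( z - z ) ) ) ) >= 9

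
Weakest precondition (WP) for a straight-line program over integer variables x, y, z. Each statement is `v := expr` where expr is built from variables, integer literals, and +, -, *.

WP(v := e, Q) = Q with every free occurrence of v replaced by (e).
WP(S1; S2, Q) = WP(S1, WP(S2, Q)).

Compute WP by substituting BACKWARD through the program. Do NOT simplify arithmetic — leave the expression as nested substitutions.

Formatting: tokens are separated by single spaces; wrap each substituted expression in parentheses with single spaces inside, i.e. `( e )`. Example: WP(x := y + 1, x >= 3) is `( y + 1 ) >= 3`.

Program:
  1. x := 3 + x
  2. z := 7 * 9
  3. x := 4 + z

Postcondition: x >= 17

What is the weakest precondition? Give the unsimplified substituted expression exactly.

post: x >= 17
stmt 3: x := 4 + z  -- replace 1 occurrence(s) of x with (4 + z)
  => ( 4 + z ) >= 17
stmt 2: z := 7 * 9  -- replace 1 occurrence(s) of z with (7 * 9)
  => ( 4 + ( 7 * 9 ) ) >= 17
stmt 1: x := 3 + x  -- replace 0 occurrence(s) of x with (3 + x)
  => ( 4 + ( 7 * 9 ) ) >= 17

Answer: ( 4 + ( 7 * 9 ) ) >= 17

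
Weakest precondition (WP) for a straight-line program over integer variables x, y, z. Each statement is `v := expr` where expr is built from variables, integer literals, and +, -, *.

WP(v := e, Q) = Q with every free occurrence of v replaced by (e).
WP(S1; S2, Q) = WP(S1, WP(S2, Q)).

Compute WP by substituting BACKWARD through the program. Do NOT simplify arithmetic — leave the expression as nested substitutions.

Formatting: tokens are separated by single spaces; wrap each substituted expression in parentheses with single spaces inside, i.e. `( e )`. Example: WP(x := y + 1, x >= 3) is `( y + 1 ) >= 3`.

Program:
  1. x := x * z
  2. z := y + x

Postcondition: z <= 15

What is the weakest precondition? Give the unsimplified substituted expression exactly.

Answer: ( y + ( x * z ) ) <= 15

Derivation:
post: z <= 15
stmt 2: z := y + x  -- replace 1 occurrence(s) of z with (y + x)
  => ( y + x ) <= 15
stmt 1: x := x * z  -- replace 1 occurrence(s) of x with (x * z)
  => ( y + ( x * z ) ) <= 15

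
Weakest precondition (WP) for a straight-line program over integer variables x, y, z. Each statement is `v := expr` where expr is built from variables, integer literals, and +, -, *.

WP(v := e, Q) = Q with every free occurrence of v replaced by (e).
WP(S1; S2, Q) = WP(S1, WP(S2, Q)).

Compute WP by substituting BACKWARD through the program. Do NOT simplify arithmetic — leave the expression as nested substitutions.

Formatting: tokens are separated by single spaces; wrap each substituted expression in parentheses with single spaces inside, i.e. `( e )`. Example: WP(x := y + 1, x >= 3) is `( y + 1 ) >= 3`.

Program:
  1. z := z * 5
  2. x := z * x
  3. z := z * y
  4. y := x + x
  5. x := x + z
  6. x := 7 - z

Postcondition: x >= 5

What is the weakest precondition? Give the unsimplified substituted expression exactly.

post: x >= 5
stmt 6: x := 7 - z  -- replace 1 occurrence(s) of x with (7 - z)
  => ( 7 - z ) >= 5
stmt 5: x := x + z  -- replace 0 occurrence(s) of x with (x + z)
  => ( 7 - z ) >= 5
stmt 4: y := x + x  -- replace 0 occurrence(s) of y with (x + x)
  => ( 7 - z ) >= 5
stmt 3: z := z * y  -- replace 1 occurrence(s) of z with (z * y)
  => ( 7 - ( z * y ) ) >= 5
stmt 2: x := z * x  -- replace 0 occurrence(s) of x with (z * x)
  => ( 7 - ( z * y ) ) >= 5
stmt 1: z := z * 5  -- replace 1 occurrence(s) of z with (z * 5)
  => ( 7 - ( ( z * 5 ) * y ) ) >= 5

Answer: ( 7 - ( ( z * 5 ) * y ) ) >= 5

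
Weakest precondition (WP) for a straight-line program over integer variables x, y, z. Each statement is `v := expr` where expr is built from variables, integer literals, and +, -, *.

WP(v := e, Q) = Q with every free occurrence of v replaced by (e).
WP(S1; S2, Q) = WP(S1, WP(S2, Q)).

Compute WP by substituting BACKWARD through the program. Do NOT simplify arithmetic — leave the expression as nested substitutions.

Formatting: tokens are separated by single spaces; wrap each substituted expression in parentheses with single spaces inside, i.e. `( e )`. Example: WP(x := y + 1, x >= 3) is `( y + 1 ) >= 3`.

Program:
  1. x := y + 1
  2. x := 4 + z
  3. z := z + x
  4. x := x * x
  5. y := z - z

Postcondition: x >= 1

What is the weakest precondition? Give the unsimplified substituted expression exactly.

post: x >= 1
stmt 5: y := z - z  -- replace 0 occurrence(s) of y with (z - z)
  => x >= 1
stmt 4: x := x * x  -- replace 1 occurrence(s) of x with (x * x)
  => ( x * x ) >= 1
stmt 3: z := z + x  -- replace 0 occurrence(s) of z with (z + x)
  => ( x * x ) >= 1
stmt 2: x := 4 + z  -- replace 2 occurrence(s) of x with (4 + z)
  => ( ( 4 + z ) * ( 4 + z ) ) >= 1
stmt 1: x := y + 1  -- replace 0 occurrence(s) of x with (y + 1)
  => ( ( 4 + z ) * ( 4 + z ) ) >= 1

Answer: ( ( 4 + z ) * ( 4 + z ) ) >= 1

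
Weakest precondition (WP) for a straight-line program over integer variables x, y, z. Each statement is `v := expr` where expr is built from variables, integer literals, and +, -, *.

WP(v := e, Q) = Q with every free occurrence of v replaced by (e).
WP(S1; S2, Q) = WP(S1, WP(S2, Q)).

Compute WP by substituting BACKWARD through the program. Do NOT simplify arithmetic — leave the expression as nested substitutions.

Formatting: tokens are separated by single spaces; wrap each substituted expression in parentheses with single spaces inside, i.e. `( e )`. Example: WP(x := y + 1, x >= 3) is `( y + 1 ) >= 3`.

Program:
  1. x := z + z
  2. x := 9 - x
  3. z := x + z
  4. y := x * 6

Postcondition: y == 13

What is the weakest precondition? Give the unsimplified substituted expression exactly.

post: y == 13
stmt 4: y := x * 6  -- replace 1 occurrence(s) of y with (x * 6)
  => ( x * 6 ) == 13
stmt 3: z := x + z  -- replace 0 occurrence(s) of z with (x + z)
  => ( x * 6 ) == 13
stmt 2: x := 9 - x  -- replace 1 occurrence(s) of x with (9 - x)
  => ( ( 9 - x ) * 6 ) == 13
stmt 1: x := z + z  -- replace 1 occurrence(s) of x with (z + z)
  => ( ( 9 - ( z + z ) ) * 6 ) == 13

Answer: ( ( 9 - ( z + z ) ) * 6 ) == 13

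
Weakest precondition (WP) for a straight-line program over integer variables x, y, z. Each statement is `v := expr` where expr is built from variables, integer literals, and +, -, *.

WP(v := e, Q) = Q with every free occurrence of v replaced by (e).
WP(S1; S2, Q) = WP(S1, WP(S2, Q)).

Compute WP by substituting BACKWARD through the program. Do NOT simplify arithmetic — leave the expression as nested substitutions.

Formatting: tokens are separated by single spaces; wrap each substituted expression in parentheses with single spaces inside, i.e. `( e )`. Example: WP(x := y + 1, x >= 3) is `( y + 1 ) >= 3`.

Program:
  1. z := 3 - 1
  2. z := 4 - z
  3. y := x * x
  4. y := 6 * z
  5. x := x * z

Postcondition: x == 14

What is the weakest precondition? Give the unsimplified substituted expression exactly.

Answer: ( x * ( 4 - ( 3 - 1 ) ) ) == 14

Derivation:
post: x == 14
stmt 5: x := x * z  -- replace 1 occurrence(s) of x with (x * z)
  => ( x * z ) == 14
stmt 4: y := 6 * z  -- replace 0 occurrence(s) of y with (6 * z)
  => ( x * z ) == 14
stmt 3: y := x * x  -- replace 0 occurrence(s) of y with (x * x)
  => ( x * z ) == 14
stmt 2: z := 4 - z  -- replace 1 occurrence(s) of z with (4 - z)
  => ( x * ( 4 - z ) ) == 14
stmt 1: z := 3 - 1  -- replace 1 occurrence(s) of z with (3 - 1)
  => ( x * ( 4 - ( 3 - 1 ) ) ) == 14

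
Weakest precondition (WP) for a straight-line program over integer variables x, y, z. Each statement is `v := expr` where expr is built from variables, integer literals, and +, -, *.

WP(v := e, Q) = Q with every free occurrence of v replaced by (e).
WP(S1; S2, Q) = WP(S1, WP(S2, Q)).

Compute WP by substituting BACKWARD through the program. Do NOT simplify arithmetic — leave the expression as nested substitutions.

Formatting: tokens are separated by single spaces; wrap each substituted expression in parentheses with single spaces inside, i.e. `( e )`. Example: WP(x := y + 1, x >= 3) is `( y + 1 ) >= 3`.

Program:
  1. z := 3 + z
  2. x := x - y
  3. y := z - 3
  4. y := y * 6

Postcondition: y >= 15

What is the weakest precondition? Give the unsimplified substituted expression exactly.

Answer: ( ( ( 3 + z ) - 3 ) * 6 ) >= 15

Derivation:
post: y >= 15
stmt 4: y := y * 6  -- replace 1 occurrence(s) of y with (y * 6)
  => ( y * 6 ) >= 15
stmt 3: y := z - 3  -- replace 1 occurrence(s) of y with (z - 3)
  => ( ( z - 3 ) * 6 ) >= 15
stmt 2: x := x - y  -- replace 0 occurrence(s) of x with (x - y)
  => ( ( z - 3 ) * 6 ) >= 15
stmt 1: z := 3 + z  -- replace 1 occurrence(s) of z with (3 + z)
  => ( ( ( 3 + z ) - 3 ) * 6 ) >= 15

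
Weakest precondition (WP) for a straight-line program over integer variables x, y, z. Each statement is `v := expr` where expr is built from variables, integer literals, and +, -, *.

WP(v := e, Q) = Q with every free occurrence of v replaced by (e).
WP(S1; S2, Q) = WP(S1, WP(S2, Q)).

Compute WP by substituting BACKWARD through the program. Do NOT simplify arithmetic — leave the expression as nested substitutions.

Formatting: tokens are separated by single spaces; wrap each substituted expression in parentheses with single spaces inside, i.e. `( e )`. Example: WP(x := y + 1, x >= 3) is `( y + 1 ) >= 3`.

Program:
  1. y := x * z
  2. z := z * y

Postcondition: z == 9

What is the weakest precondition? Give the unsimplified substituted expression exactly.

post: z == 9
stmt 2: z := z * y  -- replace 1 occurrence(s) of z with (z * y)
  => ( z * y ) == 9
stmt 1: y := x * z  -- replace 1 occurrence(s) of y with (x * z)
  => ( z * ( x * z ) ) == 9

Answer: ( z * ( x * z ) ) == 9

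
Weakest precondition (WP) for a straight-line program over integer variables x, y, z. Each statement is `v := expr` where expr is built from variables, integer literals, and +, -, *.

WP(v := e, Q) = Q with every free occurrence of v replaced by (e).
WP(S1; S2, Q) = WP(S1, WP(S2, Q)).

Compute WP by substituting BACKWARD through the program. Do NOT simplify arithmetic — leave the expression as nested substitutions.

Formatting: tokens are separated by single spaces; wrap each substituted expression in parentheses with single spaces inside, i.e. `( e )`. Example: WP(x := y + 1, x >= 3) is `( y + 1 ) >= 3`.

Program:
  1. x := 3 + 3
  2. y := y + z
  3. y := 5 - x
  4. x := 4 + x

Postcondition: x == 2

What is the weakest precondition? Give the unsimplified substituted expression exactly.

Answer: ( 4 + ( 3 + 3 ) ) == 2

Derivation:
post: x == 2
stmt 4: x := 4 + x  -- replace 1 occurrence(s) of x with (4 + x)
  => ( 4 + x ) == 2
stmt 3: y := 5 - x  -- replace 0 occurrence(s) of y with (5 - x)
  => ( 4 + x ) == 2
stmt 2: y := y + z  -- replace 0 occurrence(s) of y with (y + z)
  => ( 4 + x ) == 2
stmt 1: x := 3 + 3  -- replace 1 occurrence(s) of x with (3 + 3)
  => ( 4 + ( 3 + 3 ) ) == 2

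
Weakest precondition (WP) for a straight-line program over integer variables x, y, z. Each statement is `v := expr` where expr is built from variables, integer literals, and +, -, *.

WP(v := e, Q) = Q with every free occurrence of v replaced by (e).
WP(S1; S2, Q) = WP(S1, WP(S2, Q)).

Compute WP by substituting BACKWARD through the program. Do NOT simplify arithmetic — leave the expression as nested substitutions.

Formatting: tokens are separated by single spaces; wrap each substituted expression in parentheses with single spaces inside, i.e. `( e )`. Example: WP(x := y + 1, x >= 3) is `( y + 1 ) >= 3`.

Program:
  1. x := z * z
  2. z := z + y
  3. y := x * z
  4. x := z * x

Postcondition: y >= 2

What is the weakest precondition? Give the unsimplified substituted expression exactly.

Answer: ( ( z * z ) * ( z + y ) ) >= 2

Derivation:
post: y >= 2
stmt 4: x := z * x  -- replace 0 occurrence(s) of x with (z * x)
  => y >= 2
stmt 3: y := x * z  -- replace 1 occurrence(s) of y with (x * z)
  => ( x * z ) >= 2
stmt 2: z := z + y  -- replace 1 occurrence(s) of z with (z + y)
  => ( x * ( z + y ) ) >= 2
stmt 1: x := z * z  -- replace 1 occurrence(s) of x with (z * z)
  => ( ( z * z ) * ( z + y ) ) >= 2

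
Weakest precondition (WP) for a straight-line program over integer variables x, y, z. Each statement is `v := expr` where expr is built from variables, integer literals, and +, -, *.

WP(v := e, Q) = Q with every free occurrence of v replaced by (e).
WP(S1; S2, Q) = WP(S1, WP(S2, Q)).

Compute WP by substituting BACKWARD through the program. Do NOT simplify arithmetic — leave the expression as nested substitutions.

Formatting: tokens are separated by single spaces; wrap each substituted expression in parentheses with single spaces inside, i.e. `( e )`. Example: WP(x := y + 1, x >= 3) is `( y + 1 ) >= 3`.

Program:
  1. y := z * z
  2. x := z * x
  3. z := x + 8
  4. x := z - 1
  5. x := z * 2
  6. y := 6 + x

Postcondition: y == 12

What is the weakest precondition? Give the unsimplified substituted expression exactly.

Answer: ( 6 + ( ( ( z * x ) + 8 ) * 2 ) ) == 12

Derivation:
post: y == 12
stmt 6: y := 6 + x  -- replace 1 occurrence(s) of y with (6 + x)
  => ( 6 + x ) == 12
stmt 5: x := z * 2  -- replace 1 occurrence(s) of x with (z * 2)
  => ( 6 + ( z * 2 ) ) == 12
stmt 4: x := z - 1  -- replace 0 occurrence(s) of x with (z - 1)
  => ( 6 + ( z * 2 ) ) == 12
stmt 3: z := x + 8  -- replace 1 occurrence(s) of z with (x + 8)
  => ( 6 + ( ( x + 8 ) * 2 ) ) == 12
stmt 2: x := z * x  -- replace 1 occurrence(s) of x with (z * x)
  => ( 6 + ( ( ( z * x ) + 8 ) * 2 ) ) == 12
stmt 1: y := z * z  -- replace 0 occurrence(s) of y with (z * z)
  => ( 6 + ( ( ( z * x ) + 8 ) * 2 ) ) == 12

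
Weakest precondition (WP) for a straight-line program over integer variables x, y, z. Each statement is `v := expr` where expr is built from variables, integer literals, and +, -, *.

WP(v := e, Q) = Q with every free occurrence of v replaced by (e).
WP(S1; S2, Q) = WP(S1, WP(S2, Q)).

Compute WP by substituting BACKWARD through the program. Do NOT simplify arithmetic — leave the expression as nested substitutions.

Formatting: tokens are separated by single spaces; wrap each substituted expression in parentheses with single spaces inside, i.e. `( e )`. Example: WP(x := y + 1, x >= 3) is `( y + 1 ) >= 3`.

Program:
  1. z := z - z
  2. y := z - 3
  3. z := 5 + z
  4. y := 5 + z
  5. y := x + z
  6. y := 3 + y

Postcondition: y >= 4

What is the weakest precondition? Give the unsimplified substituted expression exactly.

Answer: ( 3 + ( x + ( 5 + ( z - z ) ) ) ) >= 4

Derivation:
post: y >= 4
stmt 6: y := 3 + y  -- replace 1 occurrence(s) of y with (3 + y)
  => ( 3 + y ) >= 4
stmt 5: y := x + z  -- replace 1 occurrence(s) of y with (x + z)
  => ( 3 + ( x + z ) ) >= 4
stmt 4: y := 5 + z  -- replace 0 occurrence(s) of y with (5 + z)
  => ( 3 + ( x + z ) ) >= 4
stmt 3: z := 5 + z  -- replace 1 occurrence(s) of z with (5 + z)
  => ( 3 + ( x + ( 5 + z ) ) ) >= 4
stmt 2: y := z - 3  -- replace 0 occurrence(s) of y with (z - 3)
  => ( 3 + ( x + ( 5 + z ) ) ) >= 4
stmt 1: z := z - z  -- replace 1 occurrence(s) of z with (z - z)
  => ( 3 + ( x + ( 5 + ( z - z ) ) ) ) >= 4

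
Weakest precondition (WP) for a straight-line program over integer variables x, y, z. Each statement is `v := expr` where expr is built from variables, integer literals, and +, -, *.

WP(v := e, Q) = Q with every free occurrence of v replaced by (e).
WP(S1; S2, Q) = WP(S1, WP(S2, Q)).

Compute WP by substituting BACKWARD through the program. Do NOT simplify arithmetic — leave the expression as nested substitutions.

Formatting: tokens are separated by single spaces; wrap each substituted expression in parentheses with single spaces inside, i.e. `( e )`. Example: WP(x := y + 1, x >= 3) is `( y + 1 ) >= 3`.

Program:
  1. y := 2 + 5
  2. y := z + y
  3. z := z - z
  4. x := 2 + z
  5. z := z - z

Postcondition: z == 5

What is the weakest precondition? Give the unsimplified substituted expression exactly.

post: z == 5
stmt 5: z := z - z  -- replace 1 occurrence(s) of z with (z - z)
  => ( z - z ) == 5
stmt 4: x := 2 + z  -- replace 0 occurrence(s) of x with (2 + z)
  => ( z - z ) == 5
stmt 3: z := z - z  -- replace 2 occurrence(s) of z with (z - z)
  => ( ( z - z ) - ( z - z ) ) == 5
stmt 2: y := z + y  -- replace 0 occurrence(s) of y with (z + y)
  => ( ( z - z ) - ( z - z ) ) == 5
stmt 1: y := 2 + 5  -- replace 0 occurrence(s) of y with (2 + 5)
  => ( ( z - z ) - ( z - z ) ) == 5

Answer: ( ( z - z ) - ( z - z ) ) == 5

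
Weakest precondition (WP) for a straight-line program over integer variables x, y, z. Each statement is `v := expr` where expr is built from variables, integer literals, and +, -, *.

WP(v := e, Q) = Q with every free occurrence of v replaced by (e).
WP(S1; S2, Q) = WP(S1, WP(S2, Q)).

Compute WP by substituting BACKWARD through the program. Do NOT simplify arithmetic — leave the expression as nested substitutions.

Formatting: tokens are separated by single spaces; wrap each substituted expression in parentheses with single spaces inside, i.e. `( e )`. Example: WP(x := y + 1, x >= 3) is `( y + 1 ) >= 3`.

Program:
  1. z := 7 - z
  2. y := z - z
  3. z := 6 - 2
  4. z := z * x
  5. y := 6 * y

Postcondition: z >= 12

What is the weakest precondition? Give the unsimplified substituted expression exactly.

post: z >= 12
stmt 5: y := 6 * y  -- replace 0 occurrence(s) of y with (6 * y)
  => z >= 12
stmt 4: z := z * x  -- replace 1 occurrence(s) of z with (z * x)
  => ( z * x ) >= 12
stmt 3: z := 6 - 2  -- replace 1 occurrence(s) of z with (6 - 2)
  => ( ( 6 - 2 ) * x ) >= 12
stmt 2: y := z - z  -- replace 0 occurrence(s) of y with (z - z)
  => ( ( 6 - 2 ) * x ) >= 12
stmt 1: z := 7 - z  -- replace 0 occurrence(s) of z with (7 - z)
  => ( ( 6 - 2 ) * x ) >= 12

Answer: ( ( 6 - 2 ) * x ) >= 12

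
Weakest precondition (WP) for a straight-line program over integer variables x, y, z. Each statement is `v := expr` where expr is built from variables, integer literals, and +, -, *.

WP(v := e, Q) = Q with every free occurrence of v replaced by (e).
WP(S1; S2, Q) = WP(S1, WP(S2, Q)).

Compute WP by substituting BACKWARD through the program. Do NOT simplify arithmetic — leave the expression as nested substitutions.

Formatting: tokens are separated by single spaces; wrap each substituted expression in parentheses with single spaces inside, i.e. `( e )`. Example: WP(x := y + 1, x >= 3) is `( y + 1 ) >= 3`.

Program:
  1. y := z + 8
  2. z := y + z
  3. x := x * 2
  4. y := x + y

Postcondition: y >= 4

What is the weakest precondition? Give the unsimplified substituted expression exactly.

Answer: ( ( x * 2 ) + ( z + 8 ) ) >= 4

Derivation:
post: y >= 4
stmt 4: y := x + y  -- replace 1 occurrence(s) of y with (x + y)
  => ( x + y ) >= 4
stmt 3: x := x * 2  -- replace 1 occurrence(s) of x with (x * 2)
  => ( ( x * 2 ) + y ) >= 4
stmt 2: z := y + z  -- replace 0 occurrence(s) of z with (y + z)
  => ( ( x * 2 ) + y ) >= 4
stmt 1: y := z + 8  -- replace 1 occurrence(s) of y with (z + 8)
  => ( ( x * 2 ) + ( z + 8 ) ) >= 4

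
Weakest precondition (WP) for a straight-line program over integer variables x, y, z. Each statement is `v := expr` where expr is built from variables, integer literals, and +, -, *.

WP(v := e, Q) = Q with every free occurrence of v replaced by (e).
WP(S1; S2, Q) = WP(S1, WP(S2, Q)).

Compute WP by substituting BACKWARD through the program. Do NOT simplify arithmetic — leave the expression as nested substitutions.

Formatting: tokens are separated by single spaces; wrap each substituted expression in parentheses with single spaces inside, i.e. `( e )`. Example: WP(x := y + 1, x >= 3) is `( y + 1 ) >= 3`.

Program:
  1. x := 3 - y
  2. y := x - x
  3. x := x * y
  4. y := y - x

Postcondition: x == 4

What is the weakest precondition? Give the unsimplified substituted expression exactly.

Answer: ( ( 3 - y ) * ( ( 3 - y ) - ( 3 - y ) ) ) == 4

Derivation:
post: x == 4
stmt 4: y := y - x  -- replace 0 occurrence(s) of y with (y - x)
  => x == 4
stmt 3: x := x * y  -- replace 1 occurrence(s) of x with (x * y)
  => ( x * y ) == 4
stmt 2: y := x - x  -- replace 1 occurrence(s) of y with (x - x)
  => ( x * ( x - x ) ) == 4
stmt 1: x := 3 - y  -- replace 3 occurrence(s) of x with (3 - y)
  => ( ( 3 - y ) * ( ( 3 - y ) - ( 3 - y ) ) ) == 4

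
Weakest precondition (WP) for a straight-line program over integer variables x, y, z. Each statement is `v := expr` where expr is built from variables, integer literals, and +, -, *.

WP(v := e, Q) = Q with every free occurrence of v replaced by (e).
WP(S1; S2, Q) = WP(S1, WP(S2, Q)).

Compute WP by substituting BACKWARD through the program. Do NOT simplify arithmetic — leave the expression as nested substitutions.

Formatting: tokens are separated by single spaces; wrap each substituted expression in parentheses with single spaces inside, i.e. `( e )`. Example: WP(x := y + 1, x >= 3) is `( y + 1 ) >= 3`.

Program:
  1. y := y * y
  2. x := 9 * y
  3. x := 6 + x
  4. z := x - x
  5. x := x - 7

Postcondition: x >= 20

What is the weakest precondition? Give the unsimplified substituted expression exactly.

Answer: ( ( 6 + ( 9 * ( y * y ) ) ) - 7 ) >= 20

Derivation:
post: x >= 20
stmt 5: x := x - 7  -- replace 1 occurrence(s) of x with (x - 7)
  => ( x - 7 ) >= 20
stmt 4: z := x - x  -- replace 0 occurrence(s) of z with (x - x)
  => ( x - 7 ) >= 20
stmt 3: x := 6 + x  -- replace 1 occurrence(s) of x with (6 + x)
  => ( ( 6 + x ) - 7 ) >= 20
stmt 2: x := 9 * y  -- replace 1 occurrence(s) of x with (9 * y)
  => ( ( 6 + ( 9 * y ) ) - 7 ) >= 20
stmt 1: y := y * y  -- replace 1 occurrence(s) of y with (y * y)
  => ( ( 6 + ( 9 * ( y * y ) ) ) - 7 ) >= 20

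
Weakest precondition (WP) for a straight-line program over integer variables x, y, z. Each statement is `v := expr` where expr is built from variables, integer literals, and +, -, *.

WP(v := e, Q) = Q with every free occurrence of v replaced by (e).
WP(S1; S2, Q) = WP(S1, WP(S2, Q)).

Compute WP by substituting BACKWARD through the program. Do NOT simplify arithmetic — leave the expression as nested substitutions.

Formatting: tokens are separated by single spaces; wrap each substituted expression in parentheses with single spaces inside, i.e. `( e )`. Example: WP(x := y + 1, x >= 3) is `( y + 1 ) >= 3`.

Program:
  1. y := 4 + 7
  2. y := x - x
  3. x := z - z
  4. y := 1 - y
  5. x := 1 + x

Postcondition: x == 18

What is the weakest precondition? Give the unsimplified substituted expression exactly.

Answer: ( 1 + ( z - z ) ) == 18

Derivation:
post: x == 18
stmt 5: x := 1 + x  -- replace 1 occurrence(s) of x with (1 + x)
  => ( 1 + x ) == 18
stmt 4: y := 1 - y  -- replace 0 occurrence(s) of y with (1 - y)
  => ( 1 + x ) == 18
stmt 3: x := z - z  -- replace 1 occurrence(s) of x with (z - z)
  => ( 1 + ( z - z ) ) == 18
stmt 2: y := x - x  -- replace 0 occurrence(s) of y with (x - x)
  => ( 1 + ( z - z ) ) == 18
stmt 1: y := 4 + 7  -- replace 0 occurrence(s) of y with (4 + 7)
  => ( 1 + ( z - z ) ) == 18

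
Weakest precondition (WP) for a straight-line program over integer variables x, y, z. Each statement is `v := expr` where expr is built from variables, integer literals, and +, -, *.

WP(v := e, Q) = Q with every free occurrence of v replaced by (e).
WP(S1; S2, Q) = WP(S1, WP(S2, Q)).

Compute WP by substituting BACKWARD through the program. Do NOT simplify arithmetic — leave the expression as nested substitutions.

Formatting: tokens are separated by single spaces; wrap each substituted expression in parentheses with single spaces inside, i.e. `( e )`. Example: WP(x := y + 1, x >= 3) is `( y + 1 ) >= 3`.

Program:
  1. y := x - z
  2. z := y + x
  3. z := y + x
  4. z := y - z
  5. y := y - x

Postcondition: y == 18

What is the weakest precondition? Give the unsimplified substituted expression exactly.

Answer: ( ( x - z ) - x ) == 18

Derivation:
post: y == 18
stmt 5: y := y - x  -- replace 1 occurrence(s) of y with (y - x)
  => ( y - x ) == 18
stmt 4: z := y - z  -- replace 0 occurrence(s) of z with (y - z)
  => ( y - x ) == 18
stmt 3: z := y + x  -- replace 0 occurrence(s) of z with (y + x)
  => ( y - x ) == 18
stmt 2: z := y + x  -- replace 0 occurrence(s) of z with (y + x)
  => ( y - x ) == 18
stmt 1: y := x - z  -- replace 1 occurrence(s) of y with (x - z)
  => ( ( x - z ) - x ) == 18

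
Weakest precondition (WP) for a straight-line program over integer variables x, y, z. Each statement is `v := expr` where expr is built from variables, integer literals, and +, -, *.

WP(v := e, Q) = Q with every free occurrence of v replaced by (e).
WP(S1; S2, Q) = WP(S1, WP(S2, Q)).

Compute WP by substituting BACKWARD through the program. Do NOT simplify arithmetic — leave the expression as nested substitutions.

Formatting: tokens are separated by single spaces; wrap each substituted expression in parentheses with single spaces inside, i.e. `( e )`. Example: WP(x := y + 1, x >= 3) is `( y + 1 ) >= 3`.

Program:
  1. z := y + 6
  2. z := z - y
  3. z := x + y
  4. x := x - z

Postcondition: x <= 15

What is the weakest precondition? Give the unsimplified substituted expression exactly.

Answer: ( x - ( x + y ) ) <= 15

Derivation:
post: x <= 15
stmt 4: x := x - z  -- replace 1 occurrence(s) of x with (x - z)
  => ( x - z ) <= 15
stmt 3: z := x + y  -- replace 1 occurrence(s) of z with (x + y)
  => ( x - ( x + y ) ) <= 15
stmt 2: z := z - y  -- replace 0 occurrence(s) of z with (z - y)
  => ( x - ( x + y ) ) <= 15
stmt 1: z := y + 6  -- replace 0 occurrence(s) of z with (y + 6)
  => ( x - ( x + y ) ) <= 15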